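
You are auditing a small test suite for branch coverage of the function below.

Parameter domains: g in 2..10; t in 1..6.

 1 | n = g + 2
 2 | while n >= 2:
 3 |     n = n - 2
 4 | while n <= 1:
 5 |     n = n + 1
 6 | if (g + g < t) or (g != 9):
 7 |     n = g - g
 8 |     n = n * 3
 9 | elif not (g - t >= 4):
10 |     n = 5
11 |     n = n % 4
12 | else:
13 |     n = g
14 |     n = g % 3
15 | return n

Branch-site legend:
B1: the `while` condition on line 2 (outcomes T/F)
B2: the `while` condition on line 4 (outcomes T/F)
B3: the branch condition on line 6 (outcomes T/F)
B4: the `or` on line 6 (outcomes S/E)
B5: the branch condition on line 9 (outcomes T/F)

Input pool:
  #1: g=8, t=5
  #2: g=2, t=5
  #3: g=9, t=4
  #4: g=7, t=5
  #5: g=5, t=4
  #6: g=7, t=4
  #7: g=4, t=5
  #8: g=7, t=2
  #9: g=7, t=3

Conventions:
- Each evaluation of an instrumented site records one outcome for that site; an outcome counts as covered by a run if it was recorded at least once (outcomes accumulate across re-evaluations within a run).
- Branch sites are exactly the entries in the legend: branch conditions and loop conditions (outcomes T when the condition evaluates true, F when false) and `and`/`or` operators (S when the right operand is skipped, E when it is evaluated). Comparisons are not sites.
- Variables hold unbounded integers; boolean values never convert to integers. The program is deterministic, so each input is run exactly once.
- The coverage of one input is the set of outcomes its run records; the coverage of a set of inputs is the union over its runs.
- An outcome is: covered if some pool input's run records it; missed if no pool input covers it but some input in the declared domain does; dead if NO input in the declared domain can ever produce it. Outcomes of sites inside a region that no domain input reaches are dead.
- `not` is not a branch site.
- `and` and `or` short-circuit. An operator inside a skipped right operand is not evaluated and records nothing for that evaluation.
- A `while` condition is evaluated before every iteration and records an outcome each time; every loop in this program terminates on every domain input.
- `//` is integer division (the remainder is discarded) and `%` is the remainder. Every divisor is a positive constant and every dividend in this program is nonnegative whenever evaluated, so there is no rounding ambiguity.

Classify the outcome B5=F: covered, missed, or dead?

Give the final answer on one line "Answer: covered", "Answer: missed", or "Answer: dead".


B5=F is recorded by pool input(s) 3 -> covered
Answer: covered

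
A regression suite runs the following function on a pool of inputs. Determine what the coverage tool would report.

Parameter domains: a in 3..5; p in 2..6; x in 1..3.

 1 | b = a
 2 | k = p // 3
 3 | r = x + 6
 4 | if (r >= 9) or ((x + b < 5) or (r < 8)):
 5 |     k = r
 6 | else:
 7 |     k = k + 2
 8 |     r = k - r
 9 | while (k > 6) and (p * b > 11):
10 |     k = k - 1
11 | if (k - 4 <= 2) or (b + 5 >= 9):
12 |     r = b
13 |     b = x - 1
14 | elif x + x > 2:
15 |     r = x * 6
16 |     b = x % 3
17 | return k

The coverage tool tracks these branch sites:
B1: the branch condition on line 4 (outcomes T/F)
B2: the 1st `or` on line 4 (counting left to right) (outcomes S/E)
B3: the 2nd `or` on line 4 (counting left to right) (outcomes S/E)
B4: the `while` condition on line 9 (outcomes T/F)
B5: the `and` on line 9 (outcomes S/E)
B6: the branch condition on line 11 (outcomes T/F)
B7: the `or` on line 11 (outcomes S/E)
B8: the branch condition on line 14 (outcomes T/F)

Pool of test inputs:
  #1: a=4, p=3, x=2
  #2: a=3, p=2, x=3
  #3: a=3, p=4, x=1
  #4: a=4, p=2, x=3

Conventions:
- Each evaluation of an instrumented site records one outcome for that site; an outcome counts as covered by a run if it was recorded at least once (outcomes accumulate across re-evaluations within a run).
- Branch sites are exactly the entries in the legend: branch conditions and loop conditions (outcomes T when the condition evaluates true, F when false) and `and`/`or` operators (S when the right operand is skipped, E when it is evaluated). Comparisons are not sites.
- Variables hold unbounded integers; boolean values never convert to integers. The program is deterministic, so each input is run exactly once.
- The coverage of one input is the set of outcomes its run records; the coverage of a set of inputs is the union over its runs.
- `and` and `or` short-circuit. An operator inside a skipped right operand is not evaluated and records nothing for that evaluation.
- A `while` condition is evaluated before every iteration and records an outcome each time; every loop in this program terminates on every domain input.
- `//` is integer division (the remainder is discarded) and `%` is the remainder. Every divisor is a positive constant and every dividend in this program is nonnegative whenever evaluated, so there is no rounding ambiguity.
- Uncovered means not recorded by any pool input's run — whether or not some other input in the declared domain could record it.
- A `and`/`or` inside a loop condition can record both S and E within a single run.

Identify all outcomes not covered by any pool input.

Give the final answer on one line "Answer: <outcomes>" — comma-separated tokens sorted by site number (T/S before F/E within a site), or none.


run #1 (a=4, p=3, x=2) runs B2->E, B3->E, B1->F, B5->S, B4->F, B7->S, B6->T; records B1=F, B2=E, B3=E, B4=F, B5=S, B6=T, B7=S
run #2 (a=3, p=2, x=3) runs B2->S, B1->T, B5->E, B4->F, B7->E, B6->F, B8->T; records B1=T, B2=S, B4=F, B5=E, B6=F, B7=E, B8=T
run #3 (a=3, p=4, x=1) runs B2->E, B3->S, B1->T, B5->E, B4->T, B5->S, B4->F, B7->S, B6->T; records B1=T, B2=E, B3=S, B4=T, B4=F, B5=S, B5=E, B6=T, B7=S
run #4 (a=4, p=2, x=3) runs B2->S, B1->T, B5->E, B4->F, B7->E, B6->T; records B1=T, B2=S, B4=F, B5=E, B6=T, B7=E
union over the pool: B1=T, B1=F, B2=S, B2=E, B3=S, B3=E, B4=T, B4=F, B5=S, B5=E, B6=T, B6=F, B7=S, B7=E, B8=T
uncovered (1 of 16): B8=F
Answer: B8=F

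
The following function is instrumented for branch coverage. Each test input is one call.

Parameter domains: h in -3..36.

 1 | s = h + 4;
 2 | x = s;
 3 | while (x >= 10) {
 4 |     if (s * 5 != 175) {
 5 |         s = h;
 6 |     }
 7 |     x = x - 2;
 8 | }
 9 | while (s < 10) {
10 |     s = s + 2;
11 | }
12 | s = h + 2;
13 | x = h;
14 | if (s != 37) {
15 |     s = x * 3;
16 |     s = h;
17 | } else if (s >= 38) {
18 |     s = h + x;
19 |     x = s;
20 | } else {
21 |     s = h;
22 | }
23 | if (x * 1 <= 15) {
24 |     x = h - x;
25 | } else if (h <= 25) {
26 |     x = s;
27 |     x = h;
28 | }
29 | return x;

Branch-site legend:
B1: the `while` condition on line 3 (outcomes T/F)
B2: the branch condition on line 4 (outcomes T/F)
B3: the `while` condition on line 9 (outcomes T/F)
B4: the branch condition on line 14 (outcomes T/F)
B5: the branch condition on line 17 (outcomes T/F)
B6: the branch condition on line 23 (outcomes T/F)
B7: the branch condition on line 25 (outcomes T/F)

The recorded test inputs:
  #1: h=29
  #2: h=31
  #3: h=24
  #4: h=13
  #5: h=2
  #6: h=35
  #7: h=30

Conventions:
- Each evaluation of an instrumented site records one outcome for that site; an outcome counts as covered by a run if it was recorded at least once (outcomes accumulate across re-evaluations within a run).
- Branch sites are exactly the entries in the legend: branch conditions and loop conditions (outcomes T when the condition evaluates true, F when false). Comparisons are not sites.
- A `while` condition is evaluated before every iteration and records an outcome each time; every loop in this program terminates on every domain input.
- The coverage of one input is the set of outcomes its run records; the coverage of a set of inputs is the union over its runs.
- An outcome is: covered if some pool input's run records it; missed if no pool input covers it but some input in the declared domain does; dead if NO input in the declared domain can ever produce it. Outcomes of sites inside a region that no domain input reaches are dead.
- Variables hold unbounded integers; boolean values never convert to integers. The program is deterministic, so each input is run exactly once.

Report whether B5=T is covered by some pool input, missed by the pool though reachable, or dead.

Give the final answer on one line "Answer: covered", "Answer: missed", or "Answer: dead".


no pool input records B5=T
checking all 40 inputs in the declared domain: B5=T is never recorded -> dead
Answer: dead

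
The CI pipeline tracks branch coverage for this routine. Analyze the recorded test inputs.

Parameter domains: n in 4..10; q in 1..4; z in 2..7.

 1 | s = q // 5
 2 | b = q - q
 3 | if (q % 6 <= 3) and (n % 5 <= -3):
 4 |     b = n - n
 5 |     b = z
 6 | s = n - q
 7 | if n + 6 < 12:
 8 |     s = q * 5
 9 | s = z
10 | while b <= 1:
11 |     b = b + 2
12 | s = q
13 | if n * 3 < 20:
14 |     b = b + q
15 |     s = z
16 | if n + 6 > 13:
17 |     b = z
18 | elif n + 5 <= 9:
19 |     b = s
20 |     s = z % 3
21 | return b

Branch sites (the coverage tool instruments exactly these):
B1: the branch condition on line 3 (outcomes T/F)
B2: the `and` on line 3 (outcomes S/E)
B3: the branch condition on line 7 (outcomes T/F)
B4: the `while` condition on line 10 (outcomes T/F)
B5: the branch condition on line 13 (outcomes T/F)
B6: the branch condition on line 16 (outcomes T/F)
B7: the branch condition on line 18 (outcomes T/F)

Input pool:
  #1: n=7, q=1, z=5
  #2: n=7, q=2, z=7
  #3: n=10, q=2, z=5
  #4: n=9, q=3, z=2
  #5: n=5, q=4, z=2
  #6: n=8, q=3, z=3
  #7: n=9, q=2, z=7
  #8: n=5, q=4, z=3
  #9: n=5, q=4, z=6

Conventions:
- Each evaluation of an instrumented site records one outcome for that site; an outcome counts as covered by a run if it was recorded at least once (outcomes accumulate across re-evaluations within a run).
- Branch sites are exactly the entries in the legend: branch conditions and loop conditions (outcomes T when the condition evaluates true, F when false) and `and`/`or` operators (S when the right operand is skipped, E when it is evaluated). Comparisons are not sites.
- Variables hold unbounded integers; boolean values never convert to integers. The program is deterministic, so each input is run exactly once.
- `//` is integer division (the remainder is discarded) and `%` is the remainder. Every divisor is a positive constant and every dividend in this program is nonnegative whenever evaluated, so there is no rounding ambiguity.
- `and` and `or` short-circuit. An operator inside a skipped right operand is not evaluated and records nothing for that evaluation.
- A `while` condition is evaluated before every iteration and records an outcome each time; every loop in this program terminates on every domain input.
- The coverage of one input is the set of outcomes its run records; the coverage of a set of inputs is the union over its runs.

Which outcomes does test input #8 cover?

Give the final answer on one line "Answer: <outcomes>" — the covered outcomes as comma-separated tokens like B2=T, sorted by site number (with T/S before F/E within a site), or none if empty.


Simulating input #8 (n=5, q=4, z=3) step by step:
  B2->S, B1->F, B3->T, B4->T, B4->F, B5->T, B6->F, B7->F
as a set, this run covers: B1=F, B2=S, B3=T, B4=T, B4=F, B5=T, B6=F, B7=F
Answer: B1=F, B2=S, B3=T, B4=T, B4=F, B5=T, B6=F, B7=F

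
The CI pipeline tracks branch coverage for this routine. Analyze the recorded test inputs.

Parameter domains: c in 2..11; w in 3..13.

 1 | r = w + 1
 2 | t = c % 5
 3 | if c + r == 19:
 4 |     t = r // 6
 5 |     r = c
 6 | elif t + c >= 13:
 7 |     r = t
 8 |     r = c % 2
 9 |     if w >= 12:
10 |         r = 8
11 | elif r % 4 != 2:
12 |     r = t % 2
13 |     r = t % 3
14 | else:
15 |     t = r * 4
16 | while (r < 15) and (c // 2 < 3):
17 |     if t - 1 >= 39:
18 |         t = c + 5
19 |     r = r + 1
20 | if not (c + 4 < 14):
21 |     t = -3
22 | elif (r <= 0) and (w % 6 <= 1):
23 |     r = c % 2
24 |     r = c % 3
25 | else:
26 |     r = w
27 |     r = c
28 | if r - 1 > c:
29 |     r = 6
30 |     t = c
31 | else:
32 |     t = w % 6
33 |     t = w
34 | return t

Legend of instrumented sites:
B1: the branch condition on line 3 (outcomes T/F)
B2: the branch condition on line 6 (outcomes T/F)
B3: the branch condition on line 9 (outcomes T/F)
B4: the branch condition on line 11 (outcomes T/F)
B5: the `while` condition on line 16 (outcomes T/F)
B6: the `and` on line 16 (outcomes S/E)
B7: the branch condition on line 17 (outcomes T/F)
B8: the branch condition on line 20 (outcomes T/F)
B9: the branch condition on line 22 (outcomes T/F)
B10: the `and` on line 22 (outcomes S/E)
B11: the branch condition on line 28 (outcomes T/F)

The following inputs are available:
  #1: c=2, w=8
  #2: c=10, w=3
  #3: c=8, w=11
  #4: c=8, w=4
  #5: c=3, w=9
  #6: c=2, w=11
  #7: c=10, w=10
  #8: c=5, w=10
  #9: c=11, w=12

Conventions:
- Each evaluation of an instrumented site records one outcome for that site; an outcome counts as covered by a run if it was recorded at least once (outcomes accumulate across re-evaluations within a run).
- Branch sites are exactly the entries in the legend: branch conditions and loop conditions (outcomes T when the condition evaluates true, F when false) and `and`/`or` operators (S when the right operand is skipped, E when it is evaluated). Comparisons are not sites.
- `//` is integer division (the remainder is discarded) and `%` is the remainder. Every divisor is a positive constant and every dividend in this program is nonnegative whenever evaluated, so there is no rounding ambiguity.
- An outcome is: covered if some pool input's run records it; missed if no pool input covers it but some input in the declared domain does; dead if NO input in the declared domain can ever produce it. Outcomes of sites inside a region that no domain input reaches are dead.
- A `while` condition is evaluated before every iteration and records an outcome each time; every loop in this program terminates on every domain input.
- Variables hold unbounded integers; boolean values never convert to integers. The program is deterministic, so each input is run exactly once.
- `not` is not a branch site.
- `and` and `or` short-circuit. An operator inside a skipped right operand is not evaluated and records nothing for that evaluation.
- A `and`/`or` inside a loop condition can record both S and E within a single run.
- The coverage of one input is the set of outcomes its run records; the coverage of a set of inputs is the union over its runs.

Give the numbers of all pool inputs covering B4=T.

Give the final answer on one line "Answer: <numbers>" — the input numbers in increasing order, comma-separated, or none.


input #1 (c=2, w=8): covers B4=T
input #2 (c=10, w=3): covers B4=T
input #3 (c=8, w=11): covers B4=T
input #4 (c=8, w=4): covers B4=T
input #5 (c=3, w=9): misses B4=T
input #6 (c=2, w=11): covers B4=T
input #7 (c=10, w=10): covers B4=T
input #8 (c=5, w=10): covers B4=T
input #9 (c=11, w=12): covers B4=T
Answer: 1, 2, 3, 4, 6, 7, 8, 9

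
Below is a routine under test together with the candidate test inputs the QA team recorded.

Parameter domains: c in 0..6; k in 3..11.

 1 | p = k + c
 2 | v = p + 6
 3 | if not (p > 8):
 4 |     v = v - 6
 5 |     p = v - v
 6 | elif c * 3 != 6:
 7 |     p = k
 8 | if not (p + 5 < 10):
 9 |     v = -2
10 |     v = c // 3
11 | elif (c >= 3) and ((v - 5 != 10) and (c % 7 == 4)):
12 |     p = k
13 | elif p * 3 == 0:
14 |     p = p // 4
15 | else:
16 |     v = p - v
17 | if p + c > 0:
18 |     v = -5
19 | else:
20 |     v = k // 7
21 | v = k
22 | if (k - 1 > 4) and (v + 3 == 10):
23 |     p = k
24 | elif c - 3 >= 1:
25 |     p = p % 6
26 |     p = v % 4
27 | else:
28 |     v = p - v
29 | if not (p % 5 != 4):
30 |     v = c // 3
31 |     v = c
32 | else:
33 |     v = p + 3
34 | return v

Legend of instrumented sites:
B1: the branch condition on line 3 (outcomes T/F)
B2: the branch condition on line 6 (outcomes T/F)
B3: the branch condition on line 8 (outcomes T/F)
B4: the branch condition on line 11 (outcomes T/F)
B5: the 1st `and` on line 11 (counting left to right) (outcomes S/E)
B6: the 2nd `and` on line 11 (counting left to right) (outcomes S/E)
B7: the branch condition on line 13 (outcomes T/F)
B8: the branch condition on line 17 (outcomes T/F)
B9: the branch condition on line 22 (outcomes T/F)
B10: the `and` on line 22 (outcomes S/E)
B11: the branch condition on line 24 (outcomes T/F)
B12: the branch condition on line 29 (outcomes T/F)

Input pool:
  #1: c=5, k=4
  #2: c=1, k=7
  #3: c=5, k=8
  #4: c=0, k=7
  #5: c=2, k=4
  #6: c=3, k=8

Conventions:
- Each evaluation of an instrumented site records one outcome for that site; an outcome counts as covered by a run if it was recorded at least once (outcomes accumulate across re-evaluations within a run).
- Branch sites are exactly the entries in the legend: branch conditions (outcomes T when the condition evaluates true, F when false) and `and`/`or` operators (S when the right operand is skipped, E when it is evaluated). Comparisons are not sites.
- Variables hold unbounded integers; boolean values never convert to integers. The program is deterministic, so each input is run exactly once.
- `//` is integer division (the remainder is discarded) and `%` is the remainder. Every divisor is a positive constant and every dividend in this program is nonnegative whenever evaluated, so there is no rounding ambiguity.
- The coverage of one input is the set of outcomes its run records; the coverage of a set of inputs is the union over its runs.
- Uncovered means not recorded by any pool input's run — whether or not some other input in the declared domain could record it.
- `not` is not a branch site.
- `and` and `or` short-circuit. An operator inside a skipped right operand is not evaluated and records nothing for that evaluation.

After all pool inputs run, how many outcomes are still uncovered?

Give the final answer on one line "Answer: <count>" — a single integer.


#1 (c=5, k=4) -> covered: B1=F, B2=T, B3=F, B4=F, B5=E, B6=S, B7=F, B8=T, B9=F, B10=S, B11=T, B12=F
#2 (c=1, k=7) -> covered: B1=T, B3=F, B4=F, B5=S, B7=T, B8=T, B9=T, B10=E, B12=F
#3 (c=5, k=8) -> covered: B1=F, B2=T, B3=T, B8=T, B9=F, B10=E, B11=T, B12=F
#4 (c=0, k=7) -> covered: B1=T, B3=F, B4=F, B5=S, B7=T, B8=F, B9=T, B10=E, B12=F
#5 (c=2, k=4) -> covered: B1=T, B3=F, B4=F, B5=S, B7=T, B8=T, B9=F, B10=S, B11=F, B12=F
#6 (c=3, k=8) -> covered: B1=F, B2=T, B3=T, B8=T, B9=F, B10=E, B11=F, B12=F
union over the pool: B1=T, B1=F, B2=T, B3=T, B3=F, B4=F, B5=S, B5=E, B6=S, B7=T, B7=F, B8=T, B8=F, B9=T, B9=F, B10=S, B10=E, B11=T, B11=F, B12=F
uncovered (4 of 24): B2=F, B4=T, B6=E, B12=T
Answer: 4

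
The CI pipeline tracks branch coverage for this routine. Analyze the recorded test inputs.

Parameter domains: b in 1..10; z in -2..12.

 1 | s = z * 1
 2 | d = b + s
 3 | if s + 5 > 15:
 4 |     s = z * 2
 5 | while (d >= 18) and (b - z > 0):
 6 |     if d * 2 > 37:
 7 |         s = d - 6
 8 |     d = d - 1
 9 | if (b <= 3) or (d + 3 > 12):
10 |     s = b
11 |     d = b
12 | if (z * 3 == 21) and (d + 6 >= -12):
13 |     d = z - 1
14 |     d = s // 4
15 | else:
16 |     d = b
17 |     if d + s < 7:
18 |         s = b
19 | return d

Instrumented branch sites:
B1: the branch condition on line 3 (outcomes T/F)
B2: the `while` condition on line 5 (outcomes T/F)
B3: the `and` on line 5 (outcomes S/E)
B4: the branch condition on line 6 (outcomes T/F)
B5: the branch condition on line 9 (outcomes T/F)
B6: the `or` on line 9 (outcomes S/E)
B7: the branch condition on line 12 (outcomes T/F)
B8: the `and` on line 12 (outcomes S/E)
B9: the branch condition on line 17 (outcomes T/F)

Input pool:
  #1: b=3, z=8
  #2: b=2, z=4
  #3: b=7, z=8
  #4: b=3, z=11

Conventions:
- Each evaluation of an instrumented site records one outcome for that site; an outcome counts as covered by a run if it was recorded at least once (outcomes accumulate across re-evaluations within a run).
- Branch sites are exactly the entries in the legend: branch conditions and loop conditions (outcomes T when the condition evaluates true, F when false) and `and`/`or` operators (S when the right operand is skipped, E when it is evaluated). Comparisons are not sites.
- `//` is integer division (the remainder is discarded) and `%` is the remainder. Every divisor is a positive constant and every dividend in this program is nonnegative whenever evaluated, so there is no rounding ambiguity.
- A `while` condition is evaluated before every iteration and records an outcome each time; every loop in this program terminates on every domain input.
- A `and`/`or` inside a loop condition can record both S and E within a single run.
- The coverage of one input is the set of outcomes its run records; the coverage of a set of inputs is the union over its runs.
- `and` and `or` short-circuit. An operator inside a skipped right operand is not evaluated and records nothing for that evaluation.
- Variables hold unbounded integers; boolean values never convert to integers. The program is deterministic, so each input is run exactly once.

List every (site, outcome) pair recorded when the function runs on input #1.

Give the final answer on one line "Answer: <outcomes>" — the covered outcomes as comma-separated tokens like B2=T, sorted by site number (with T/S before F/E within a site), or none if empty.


Tracing the run of input #1 (b=3, z=8):
  B1->F, B3->S, B2->F, B6->S, B5->T, B8->S, B7->F, B9->T
distinct outcomes covered: B1=F, B2=F, B3=S, B5=T, B6=S, B7=F, B8=S, B9=T
Answer: B1=F, B2=F, B3=S, B5=T, B6=S, B7=F, B8=S, B9=T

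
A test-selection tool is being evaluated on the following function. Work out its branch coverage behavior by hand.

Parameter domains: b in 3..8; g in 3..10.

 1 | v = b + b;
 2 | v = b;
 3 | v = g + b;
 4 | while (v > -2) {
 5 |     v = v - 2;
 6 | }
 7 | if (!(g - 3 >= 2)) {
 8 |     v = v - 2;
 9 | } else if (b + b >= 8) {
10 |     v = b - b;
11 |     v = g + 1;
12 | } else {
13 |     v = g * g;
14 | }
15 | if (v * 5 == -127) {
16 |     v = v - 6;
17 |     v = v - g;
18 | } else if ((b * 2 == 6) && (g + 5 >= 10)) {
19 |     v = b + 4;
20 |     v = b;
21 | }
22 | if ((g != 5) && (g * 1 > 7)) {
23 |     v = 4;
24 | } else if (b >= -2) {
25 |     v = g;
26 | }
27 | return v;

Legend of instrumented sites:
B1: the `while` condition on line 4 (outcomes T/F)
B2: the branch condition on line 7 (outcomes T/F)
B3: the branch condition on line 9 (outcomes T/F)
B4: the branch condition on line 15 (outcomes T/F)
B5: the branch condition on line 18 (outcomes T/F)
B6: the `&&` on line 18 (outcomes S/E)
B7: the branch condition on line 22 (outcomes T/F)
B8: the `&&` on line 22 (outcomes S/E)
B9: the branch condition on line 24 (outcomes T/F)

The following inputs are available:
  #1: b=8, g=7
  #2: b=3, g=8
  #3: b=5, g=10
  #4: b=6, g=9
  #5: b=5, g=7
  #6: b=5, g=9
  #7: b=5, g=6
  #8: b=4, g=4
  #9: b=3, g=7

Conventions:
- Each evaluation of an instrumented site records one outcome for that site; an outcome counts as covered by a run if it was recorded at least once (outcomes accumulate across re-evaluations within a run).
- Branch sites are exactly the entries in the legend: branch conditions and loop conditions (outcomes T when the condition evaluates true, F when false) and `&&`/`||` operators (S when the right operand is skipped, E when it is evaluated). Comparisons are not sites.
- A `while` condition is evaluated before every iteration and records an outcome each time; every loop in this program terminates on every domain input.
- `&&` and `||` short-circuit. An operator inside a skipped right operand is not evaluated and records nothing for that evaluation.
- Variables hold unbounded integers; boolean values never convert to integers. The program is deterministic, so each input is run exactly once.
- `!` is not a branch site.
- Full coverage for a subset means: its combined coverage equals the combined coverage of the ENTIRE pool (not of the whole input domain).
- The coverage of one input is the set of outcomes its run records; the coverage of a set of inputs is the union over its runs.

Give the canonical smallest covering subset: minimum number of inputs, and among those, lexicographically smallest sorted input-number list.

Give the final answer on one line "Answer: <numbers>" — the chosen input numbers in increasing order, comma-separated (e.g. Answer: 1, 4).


#1 (b=8, g=7) -> B1->T, B1->T, B1->T, B1->T, B1->T, B1->T, B1->T, B1->T, B1->T, B1->F, B2->F, B3->T, B4->F, B6->S, ...; covered: B1=T, B1=F, B2=F, B3=T, B4=F, B5=F, B6=S, B7=F, B8=E, B9=T
#2 (b=3, g=8) -> B1->T, B1->T, B1->T, B1->T, B1->T, B1->T, B1->T, B1->F, B2->F, B3->F, B4->F, B6->E, B5->T, B8->E, ...; covered: B1=T, B1=F, B2=F, B3=F, B4=F, B5=T, B6=E, B7=T, B8=E
#3 (b=5, g=10) -> B1->T, B1->T, B1->T, B1->T, B1->T, B1->T, B1->T, B1->T, B1->T, B1->F, B2->F, B3->T, B4->F, B6->S, ...; covered: B1=T, B1=F, B2=F, B3=T, B4=F, B5=F, B6=S, B7=T, B8=E
#4 (b=6, g=9) -> B1->T, B1->T, B1->T, B1->T, B1->T, B1->T, B1->T, B1->T, B1->T, B1->F, B2->F, B3->T, B4->F, B6->S, ...; covered: B1=T, B1=F, B2=F, B3=T, B4=F, B5=F, B6=S, B7=T, B8=E
#5 (b=5, g=7) -> B1->T, B1->T, B1->T, B1->T, B1->T, B1->T, B1->T, B1->F, B2->F, B3->T, B4->F, B6->S, B5->F, B8->E, ...; covered: B1=T, B1=F, B2=F, B3=T, B4=F, B5=F, B6=S, B7=F, B8=E, B9=T
#6 (b=5, g=9) -> B1->T, B1->T, B1->T, B1->T, B1->T, B1->T, B1->T, B1->T, B1->F, B2->F, B3->T, B4->F, B6->S, B5->F, ...; covered: B1=T, B1=F, B2=F, B3=T, B4=F, B5=F, B6=S, B7=T, B8=E
#7 (b=5, g=6) -> B1->T, B1->T, B1->T, B1->T, B1->T, B1->T, B1->T, B1->F, B2->F, B3->T, B4->F, B6->S, B5->F, B8->E, ...; covered: B1=T, B1=F, B2=F, B3=T, B4=F, B5=F, B6=S, B7=F, B8=E, B9=T
#8 (b=4, g=4) -> B1->T, B1->T, B1->T, B1->T, B1->T, B1->F, B2->T, B4->F, B6->S, B5->F, B8->E, B7->F, B9->T; covered: B1=T, B1=F, B2=T, B4=F, B5=F, B6=S, B7=F, B8=E, B9=T
#9 (b=3, g=7) -> B1->T, B1->T, B1->T, B1->T, B1->T, B1->T, B1->F, B2->F, B3->F, B4->F, B6->E, B5->T, B8->E, B7->F, ...; covered: B1=T, B1=F, B2=F, B3=F, B4=F, B5=T, B6=E, B7=F, B8=E, B9=T
pool-wide coverage (15 outcomes): B1=T, B1=F, B2=T, B2=F, B3=T, B3=F, B4=F, B5=T, B5=F, B6=S, B6=E, B7=T, B7=F, B8=E, B9=T
size 1 is not enough: best union over all size-1 subsets is 10/15
size 2 is not enough: best union over all size-2 subsets is 14/15
inputs {1, 2, 8} (size 3) cover everything; no size-3 subset with a lexicographically smaller index list covers all 15
Answer: 1, 2, 8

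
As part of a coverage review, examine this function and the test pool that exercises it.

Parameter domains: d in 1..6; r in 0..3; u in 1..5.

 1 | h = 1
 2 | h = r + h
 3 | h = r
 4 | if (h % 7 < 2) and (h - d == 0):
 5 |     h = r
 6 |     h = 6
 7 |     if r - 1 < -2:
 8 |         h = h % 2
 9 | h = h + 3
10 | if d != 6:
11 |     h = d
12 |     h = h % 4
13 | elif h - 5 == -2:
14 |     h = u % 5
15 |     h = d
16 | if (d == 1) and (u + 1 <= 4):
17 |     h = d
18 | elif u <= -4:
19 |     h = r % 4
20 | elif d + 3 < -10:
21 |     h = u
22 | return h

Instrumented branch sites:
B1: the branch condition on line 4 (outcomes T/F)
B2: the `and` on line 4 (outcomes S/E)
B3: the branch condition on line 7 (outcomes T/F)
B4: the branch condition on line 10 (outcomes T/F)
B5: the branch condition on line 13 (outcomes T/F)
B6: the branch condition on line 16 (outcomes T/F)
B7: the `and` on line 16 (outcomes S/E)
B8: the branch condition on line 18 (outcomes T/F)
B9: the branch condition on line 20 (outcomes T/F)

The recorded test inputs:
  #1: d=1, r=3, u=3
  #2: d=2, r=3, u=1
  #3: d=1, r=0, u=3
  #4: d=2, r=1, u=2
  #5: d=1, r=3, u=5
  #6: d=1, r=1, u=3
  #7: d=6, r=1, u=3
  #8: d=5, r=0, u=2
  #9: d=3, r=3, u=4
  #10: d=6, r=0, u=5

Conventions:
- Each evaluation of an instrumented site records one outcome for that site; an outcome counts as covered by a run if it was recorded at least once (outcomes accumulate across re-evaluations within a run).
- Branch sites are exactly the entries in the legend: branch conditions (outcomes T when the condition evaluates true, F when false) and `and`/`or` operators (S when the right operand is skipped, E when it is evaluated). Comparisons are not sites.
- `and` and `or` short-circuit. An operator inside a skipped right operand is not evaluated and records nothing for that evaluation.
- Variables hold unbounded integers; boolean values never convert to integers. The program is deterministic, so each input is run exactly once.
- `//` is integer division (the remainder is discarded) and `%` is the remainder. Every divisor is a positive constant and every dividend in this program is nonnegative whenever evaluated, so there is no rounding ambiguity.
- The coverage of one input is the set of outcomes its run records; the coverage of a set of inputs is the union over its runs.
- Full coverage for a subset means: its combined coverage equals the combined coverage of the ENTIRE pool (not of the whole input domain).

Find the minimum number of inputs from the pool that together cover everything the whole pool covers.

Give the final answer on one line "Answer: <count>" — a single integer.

input #1, d=1, r=3, u=3: events B2->S, B1->F, B4->T, B7->E, B6->T; outcomes B1=F, B2=S, B4=T, B6=T, B7=E
input #2, d=2, r=3, u=1: events B2->S, B1->F, B4->T, B7->S, B6->F, B8->F, B9->F; outcomes B1=F, B2=S, B4=T, B6=F, B7=S, B8=F, B9=F
input #3, d=1, r=0, u=3: events B2->E, B1->F, B4->T, B7->E, B6->T; outcomes B1=F, B2=E, B4=T, B6=T, B7=E
input #4, d=2, r=1, u=2: events B2->E, B1->F, B4->T, B7->S, B6->F, B8->F, B9->F; outcomes B1=F, B2=E, B4=T, B6=F, B7=S, B8=F, B9=F
input #5, d=1, r=3, u=5: events B2->S, B1->F, B4->T, B7->E, B6->F, B8->F, B9->F; outcomes B1=F, B2=S, B4=T, B6=F, B7=E, B8=F, B9=F
input #6, d=1, r=1, u=3: events B2->E, B1->T, B3->F, B4->T, B7->E, B6->T; outcomes B1=T, B2=E, B3=F, B4=T, B6=T, B7=E
input #7, d=6, r=1, u=3: events B2->E, B1->F, B4->F, B5->F, B7->S, B6->F, B8->F, B9->F; outcomes B1=F, B2=E, B4=F, B5=F, B6=F, B7=S, B8=F, B9=F
input #8, d=5, r=0, u=2: events B2->E, B1->F, B4->T, B7->S, B6->F, B8->F, B9->F; outcomes B1=F, B2=E, B4=T, B6=F, B7=S, B8=F, B9=F
input #9, d=3, r=3, u=4: events B2->S, B1->F, B4->T, B7->S, B6->F, B8->F, B9->F; outcomes B1=F, B2=S, B4=T, B6=F, B7=S, B8=F, B9=F
input #10, d=6, r=0, u=5: events B2->E, B1->F, B4->F, B5->T, B7->S, B6->F, B8->F, B9->F; outcomes B1=F, B2=E, B4=F, B5=T, B6=F, B7=S, B8=F, B9=F
together the pool reaches 15 outcomes: B1=T, B1=F, B2=S, B2=E, B3=F, B4=T, B4=F, B5=T, B5=F, B6=T, B6=F, B7=S, B7=E, B8=F, B9=F
checked all size-1 subsets: none covers 15 outcomes (max 8/15)
checked all size-2 subsets: none covers 15 outcomes (max 13/15)
checked all size-3 subsets: none covers 15 outcomes (max 14/15)
the canonical winner is {1, 6, 7, 10}: size 4, full 15-outcome coverage, earliest index list among size-4 covers

Answer: 4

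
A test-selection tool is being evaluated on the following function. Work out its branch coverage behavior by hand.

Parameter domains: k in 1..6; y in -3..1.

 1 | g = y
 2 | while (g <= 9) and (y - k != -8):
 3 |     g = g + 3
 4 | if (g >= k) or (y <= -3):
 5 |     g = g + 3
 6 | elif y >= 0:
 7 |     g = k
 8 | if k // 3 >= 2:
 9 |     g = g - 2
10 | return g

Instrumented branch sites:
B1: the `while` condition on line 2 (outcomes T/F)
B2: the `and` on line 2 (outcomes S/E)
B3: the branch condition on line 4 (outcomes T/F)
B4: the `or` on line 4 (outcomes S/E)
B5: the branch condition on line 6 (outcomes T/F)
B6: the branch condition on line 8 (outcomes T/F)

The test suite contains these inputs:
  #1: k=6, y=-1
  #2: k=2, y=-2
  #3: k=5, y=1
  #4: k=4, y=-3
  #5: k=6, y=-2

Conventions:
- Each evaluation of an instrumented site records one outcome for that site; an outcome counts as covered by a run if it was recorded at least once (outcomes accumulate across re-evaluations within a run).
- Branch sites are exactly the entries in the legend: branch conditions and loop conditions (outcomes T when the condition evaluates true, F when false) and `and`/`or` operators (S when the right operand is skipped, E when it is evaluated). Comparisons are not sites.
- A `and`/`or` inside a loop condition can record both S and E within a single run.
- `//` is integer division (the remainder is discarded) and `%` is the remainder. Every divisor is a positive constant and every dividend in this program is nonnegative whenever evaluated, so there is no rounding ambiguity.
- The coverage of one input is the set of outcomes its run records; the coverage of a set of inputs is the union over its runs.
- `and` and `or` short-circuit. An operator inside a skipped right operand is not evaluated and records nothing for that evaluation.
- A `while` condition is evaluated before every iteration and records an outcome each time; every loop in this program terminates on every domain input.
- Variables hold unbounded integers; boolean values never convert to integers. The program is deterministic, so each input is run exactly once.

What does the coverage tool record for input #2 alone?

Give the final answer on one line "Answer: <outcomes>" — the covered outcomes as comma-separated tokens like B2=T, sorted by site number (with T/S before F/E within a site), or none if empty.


Tracing the run of input #2 (k=2, y=-2):
  B2->E, B1->T, B2->E, B1->T, B2->E, B1->T, B2->E, B1->T, B2->S, B1->F
  B4->S, B3->T, B6->F
collecting distinct outcomes: B1=T, B1=F, B2=S, B2=E, B3=T, B4=S, B6=F
Answer: B1=T, B1=F, B2=S, B2=E, B3=T, B4=S, B6=F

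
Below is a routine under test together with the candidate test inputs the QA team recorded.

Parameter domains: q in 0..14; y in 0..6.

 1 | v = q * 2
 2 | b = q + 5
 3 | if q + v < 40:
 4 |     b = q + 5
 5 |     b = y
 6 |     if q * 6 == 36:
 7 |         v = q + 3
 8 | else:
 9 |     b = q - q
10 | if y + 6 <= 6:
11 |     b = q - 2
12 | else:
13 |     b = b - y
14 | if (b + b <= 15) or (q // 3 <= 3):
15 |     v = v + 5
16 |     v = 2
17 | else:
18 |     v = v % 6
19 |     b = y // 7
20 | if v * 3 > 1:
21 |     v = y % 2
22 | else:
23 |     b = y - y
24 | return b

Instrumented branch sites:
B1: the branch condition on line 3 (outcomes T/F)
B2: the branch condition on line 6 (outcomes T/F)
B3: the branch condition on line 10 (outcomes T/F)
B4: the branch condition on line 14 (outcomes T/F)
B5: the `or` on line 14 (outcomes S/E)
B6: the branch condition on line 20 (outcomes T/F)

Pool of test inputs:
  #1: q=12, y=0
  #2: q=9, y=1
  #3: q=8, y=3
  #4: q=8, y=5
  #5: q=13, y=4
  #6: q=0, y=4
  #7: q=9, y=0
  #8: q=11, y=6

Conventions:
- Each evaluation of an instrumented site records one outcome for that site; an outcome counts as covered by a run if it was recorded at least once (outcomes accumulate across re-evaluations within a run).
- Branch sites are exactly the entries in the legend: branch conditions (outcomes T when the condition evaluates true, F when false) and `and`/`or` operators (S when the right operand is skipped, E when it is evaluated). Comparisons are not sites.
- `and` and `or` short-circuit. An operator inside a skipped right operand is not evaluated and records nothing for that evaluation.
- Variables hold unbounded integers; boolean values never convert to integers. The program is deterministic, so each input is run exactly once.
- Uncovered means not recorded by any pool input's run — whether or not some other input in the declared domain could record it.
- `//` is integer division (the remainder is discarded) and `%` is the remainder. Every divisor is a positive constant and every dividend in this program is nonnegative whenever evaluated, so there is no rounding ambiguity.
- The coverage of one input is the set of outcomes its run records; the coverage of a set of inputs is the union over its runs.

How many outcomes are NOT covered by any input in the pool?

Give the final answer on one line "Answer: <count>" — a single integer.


input #1 (q=12, y=0): events B1->T, B2->F, B3->T, B5->E, B4->F, B6->F; covers B1=T, B2=F, B3=T, B4=F, B5=E, B6=F
input #2 (q=9, y=1): events B1->T, B2->F, B3->F, B5->S, B4->T, B6->T; covers B1=T, B2=F, B3=F, B4=T, B5=S, B6=T
input #3 (q=8, y=3): events B1->T, B2->F, B3->F, B5->S, B4->T, B6->T; covers B1=T, B2=F, B3=F, B4=T, B5=S, B6=T
input #4 (q=8, y=5): events B1->T, B2->F, B3->F, B5->S, B4->T, B6->T; covers B1=T, B2=F, B3=F, B4=T, B5=S, B6=T
input #5 (q=13, y=4): events B1->T, B2->F, B3->F, B5->S, B4->T, B6->T; covers B1=T, B2=F, B3=F, B4=T, B5=S, B6=T
input #6 (q=0, y=4): events B1->T, B2->F, B3->F, B5->S, B4->T, B6->T; covers B1=T, B2=F, B3=F, B4=T, B5=S, B6=T
input #7 (q=9, y=0): events B1->T, B2->F, B3->T, B5->S, B4->T, B6->T; covers B1=T, B2=F, B3=T, B4=T, B5=S, B6=T
input #8 (q=11, y=6): events B1->T, B2->F, B3->F, B5->S, B4->T, B6->T; covers B1=T, B2=F, B3=F, B4=T, B5=S, B6=T
union over the pool: B1=T, B2=F, B3=T, B3=F, B4=T, B4=F, B5=S, B5=E, B6=T, B6=F
uncovered (2 of 12): B1=F, B2=T
Answer: 2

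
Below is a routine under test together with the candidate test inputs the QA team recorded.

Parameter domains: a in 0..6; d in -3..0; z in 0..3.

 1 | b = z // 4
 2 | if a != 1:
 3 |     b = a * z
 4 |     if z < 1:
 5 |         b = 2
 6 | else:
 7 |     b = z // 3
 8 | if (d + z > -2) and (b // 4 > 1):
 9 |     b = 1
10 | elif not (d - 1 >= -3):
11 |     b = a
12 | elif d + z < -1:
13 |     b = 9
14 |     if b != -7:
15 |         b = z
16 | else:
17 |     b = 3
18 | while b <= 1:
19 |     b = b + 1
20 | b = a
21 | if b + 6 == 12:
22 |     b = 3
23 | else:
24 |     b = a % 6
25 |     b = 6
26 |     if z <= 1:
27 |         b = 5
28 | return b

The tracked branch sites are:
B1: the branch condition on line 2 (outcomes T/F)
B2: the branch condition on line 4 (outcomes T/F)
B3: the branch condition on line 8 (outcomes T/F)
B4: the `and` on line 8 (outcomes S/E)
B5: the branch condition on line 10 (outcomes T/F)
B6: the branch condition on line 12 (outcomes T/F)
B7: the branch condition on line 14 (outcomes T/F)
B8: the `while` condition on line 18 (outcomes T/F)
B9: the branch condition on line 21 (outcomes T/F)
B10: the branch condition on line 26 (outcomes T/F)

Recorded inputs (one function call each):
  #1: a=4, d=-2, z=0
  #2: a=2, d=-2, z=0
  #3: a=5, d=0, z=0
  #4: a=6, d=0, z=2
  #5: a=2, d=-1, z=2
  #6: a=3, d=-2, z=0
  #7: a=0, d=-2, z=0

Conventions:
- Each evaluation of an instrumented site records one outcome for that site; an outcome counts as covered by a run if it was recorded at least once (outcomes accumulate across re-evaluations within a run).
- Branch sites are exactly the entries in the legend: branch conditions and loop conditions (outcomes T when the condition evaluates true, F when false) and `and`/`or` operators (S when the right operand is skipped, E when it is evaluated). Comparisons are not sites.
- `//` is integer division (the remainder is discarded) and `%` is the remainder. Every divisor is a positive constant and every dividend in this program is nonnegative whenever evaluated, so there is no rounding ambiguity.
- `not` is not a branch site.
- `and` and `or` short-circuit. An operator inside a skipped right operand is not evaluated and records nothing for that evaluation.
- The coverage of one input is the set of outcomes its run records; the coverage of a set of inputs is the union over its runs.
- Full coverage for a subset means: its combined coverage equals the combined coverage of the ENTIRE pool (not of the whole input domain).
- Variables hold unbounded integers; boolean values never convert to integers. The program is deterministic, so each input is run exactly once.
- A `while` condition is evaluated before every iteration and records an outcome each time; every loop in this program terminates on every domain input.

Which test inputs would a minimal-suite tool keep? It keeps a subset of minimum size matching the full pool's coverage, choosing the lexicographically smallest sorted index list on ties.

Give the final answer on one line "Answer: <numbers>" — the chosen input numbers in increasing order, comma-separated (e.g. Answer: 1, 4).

run #1 (a=4, d=-2, z=0) runs B1->T, B2->T, B4->S, B3->F, B5->F, B6->T, B7->T, B8->T, B8->T, B8->F, B9->F, B10->T; records B1=T, B2=T, B3=F, B4=S, B5=F, B6=T, B7=T, B8=T, B8=F, B9=F, B10=T
run #2 (a=2, d=-2, z=0) runs B1->T, B2->T, B4->S, B3->F, B5->F, B6->T, B7->T, B8->T, B8->T, B8->F, B9->F, B10->T; records B1=T, B2=T, B3=F, B4=S, B5=F, B6=T, B7=T, B8=T, B8=F, B9=F, B10=T
run #3 (a=5, d=0, z=0) runs B1->T, B2->T, B4->E, B3->F, B5->F, B6->F, B8->F, B9->F, B10->T; records B1=T, B2=T, B3=F, B4=E, B5=F, B6=F, B8=F, B9=F, B10=T
run #4 (a=6, d=0, z=2) runs B1->T, B2->F, B4->E, B3->T, B8->T, B8->F, B9->T; records B1=T, B2=F, B3=T, B4=E, B8=T, B8=F, B9=T
run #5 (a=2, d=-1, z=2) runs B1->T, B2->F, B4->E, B3->F, B5->F, B6->F, B8->F, B9->F, B10->F; records B1=T, B2=F, B3=F, B4=E, B5=F, B6=F, B8=F, B9=F, B10=F
run #6 (a=3, d=-2, z=0) runs B1->T, B2->T, B4->S, B3->F, B5->F, B6->T, B7->T, B8->T, B8->T, B8->F, B9->F, B10->T; records B1=T, B2=T, B3=F, B4=S, B5=F, B6=T, B7=T, B8=T, B8=F, B9=F, B10=T
run #7 (a=0, d=-2, z=0) runs B1->T, B2->T, B4->S, B3->F, B5->F, B6->T, B7->T, B8->T, B8->T, B8->F, B9->F, B10->T; records B1=T, B2=T, B3=F, B4=S, B5=F, B6=T, B7=T, B8=T, B8=F, B9=F, B10=T
pool-wide coverage (17 outcomes): B1=T, B2=T, B2=F, B3=T, B3=F, B4=S, B4=E, B5=F, B6=T, B6=F, B7=T, B8=T, B8=F, B9=T, B9=F, B10=T, B10=F
no size-1 subset reaches all 17 outcomes (best union: 11/17)
no size-2 subset reaches all 17 outcomes (best union: 15/17)
at size 3, {1, 4, 5} reaches all 17 outcomes; every lexicographically earlier size-3 subset fails

Answer: 1, 4, 5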